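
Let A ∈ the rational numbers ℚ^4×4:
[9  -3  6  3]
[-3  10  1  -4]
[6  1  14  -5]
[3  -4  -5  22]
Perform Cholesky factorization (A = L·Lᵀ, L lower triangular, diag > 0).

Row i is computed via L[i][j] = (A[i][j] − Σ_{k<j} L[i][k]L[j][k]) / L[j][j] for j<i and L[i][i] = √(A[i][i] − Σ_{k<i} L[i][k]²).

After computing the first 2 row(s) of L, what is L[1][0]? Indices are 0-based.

Step 1: L[0][0] = √(9) = 3.
  L[1][0] = (-3) / L[0][0] = -1.
Step 2: L[1][1] = √(9) = 3.

L[1][0] = -1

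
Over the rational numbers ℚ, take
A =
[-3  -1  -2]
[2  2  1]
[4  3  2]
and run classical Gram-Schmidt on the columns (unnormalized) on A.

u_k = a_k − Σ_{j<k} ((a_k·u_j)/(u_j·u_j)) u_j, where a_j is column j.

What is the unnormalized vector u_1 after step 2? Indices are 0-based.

u_1 = (28/29, 20/29, 11/29)

Step 1: u_0 = a_0 = (-3, 2, 4).
Step 2: u_1 = a_1 − (19/29)·u_0 = (28/29, 20/29, 11/29).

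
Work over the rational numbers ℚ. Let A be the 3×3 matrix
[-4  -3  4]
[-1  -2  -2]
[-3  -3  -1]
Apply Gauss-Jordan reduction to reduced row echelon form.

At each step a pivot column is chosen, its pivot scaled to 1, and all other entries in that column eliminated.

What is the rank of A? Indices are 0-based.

pivot(0,0)=-4: scale R0 → (1, 3/4, -1)
  clear (1,0): R1 −= (-1)R0 → (0, -5/4, -3)
  clear (2,0): R2 −= (-3)R0 → (0, -3/4, -4)
pivot(1,1)=-5/4: scale R1 → (0, 1, 12/5)
  clear (0,1): R0 −= (3/4)R1 → (1, 0, -14/5)
  clear (2,1): R2 −= (-3/4)R1 → (0, 0, -11/5)
pivot(2,2)=-11/5: scale R2 → (0, 0, 1)
  clear (0,2): R0 −= (-14/5)R2 → (1, 0, 0)
  clear (1,2): R1 −= (12/5)R2 → (0, 1, 0)

rank = 3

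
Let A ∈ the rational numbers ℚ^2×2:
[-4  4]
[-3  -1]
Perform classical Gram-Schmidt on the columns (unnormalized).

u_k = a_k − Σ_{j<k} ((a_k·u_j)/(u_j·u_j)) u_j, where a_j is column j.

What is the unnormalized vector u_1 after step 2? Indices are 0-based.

Step 1: u_0 = a_0 = (-4, -3).
Step 2: u_1 = a_1 − (-13/25)·u_0 = (48/25, -64/25).

u_1 = (48/25, -64/25)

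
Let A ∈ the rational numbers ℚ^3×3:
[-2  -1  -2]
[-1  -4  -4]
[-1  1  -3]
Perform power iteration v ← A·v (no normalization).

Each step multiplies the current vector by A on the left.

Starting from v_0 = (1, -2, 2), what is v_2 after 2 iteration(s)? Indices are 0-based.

v_0 = (1, -2, 2).
v_1 = A·v_0 = (-4, -1, -9).
v_2 = A·v_1 = (27, 44, 30).

v_2 = (27, 44, 30)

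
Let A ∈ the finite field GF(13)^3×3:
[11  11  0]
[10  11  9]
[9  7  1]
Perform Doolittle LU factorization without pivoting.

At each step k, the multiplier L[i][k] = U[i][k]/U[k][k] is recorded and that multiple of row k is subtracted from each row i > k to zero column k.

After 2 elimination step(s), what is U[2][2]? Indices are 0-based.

[col 0] pivot 11
  R1 -= 8*R0 → (0, 1, 9)  (L[1][0] := 8)
  R2 -= 2*R0 → (0, 11, 1)  (L[2][0] := 2)
[col 1] pivot 1
  R2 -= 11*R1 → (0, 0, 6)  (L[2][1] := 11)

U[2][2] = 6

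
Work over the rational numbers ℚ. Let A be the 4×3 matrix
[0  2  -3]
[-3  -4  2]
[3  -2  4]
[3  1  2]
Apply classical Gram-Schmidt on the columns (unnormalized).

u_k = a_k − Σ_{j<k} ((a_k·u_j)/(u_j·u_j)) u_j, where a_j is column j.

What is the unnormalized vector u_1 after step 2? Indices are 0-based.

Step 1: u_0 = a_0 = (0, -3, 3, 3).
Step 2: u_1 = a_1 − (1/3)·u_0 = (2, -3, -3, 0).

u_1 = (2, -3, -3, 0)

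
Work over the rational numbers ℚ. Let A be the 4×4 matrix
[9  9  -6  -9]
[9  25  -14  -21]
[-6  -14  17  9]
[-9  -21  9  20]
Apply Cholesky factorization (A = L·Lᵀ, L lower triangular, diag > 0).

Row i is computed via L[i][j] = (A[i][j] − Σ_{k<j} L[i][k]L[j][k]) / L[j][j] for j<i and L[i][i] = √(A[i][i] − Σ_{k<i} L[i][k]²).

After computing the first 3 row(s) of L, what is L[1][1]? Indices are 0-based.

L[1][1] = 4

Step 1: L[0][0] = √(9) = 3.
  L[1][0] = (9) / L[0][0] = 3.
Step 2: L[1][1] = √(16) = 4.
  L[2][0] = (-6) / L[0][0] = -2.
  L[2][1] = (-8) / L[1][1] = -2.
Step 3: L[2][2] = √(9) = 3.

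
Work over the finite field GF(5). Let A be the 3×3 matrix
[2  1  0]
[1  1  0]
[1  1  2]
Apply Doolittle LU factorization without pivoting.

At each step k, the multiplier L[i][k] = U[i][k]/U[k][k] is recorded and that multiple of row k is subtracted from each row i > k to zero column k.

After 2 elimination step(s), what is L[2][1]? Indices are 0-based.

L[2][1] = 1

[col 0] pivot 2
  R1 -= 3*R0 → (0, 3, 0)  (L[1][0] := 3)
  R2 -= 3*R0 → (0, 3, 2)  (L[2][0] := 3)
[col 1] pivot 3
  R2 -= 1*R1 → (0, 0, 2)  (L[2][1] := 1)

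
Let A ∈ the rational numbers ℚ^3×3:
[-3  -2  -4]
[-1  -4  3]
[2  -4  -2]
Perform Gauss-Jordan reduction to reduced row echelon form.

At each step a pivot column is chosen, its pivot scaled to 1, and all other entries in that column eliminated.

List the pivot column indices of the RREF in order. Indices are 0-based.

pivot columns: 0, 1, 2

pivot(0,0)=-3: scale R0 → (1, 2/3, 4/3)
  clear (1,0): R1 −= (-1)R0 → (0, -10/3, 13/3)
  clear (2,0): R2 −= (2)R0 → (0, -16/3, -14/3)
pivot(1,1)=-10/3: scale R1 → (0, 1, -13/10)
  clear (0,1): R0 −= (2/3)R1 → (1, 0, 11/5)
  clear (2,1): R2 −= (-16/3)R1 → (0, 0, -58/5)
pivot(2,2)=-58/5: scale R2 → (0, 0, 1)
  clear (0,2): R0 −= (11/5)R2 → (1, 0, 0)
  clear (1,2): R1 −= (-13/10)R2 → (0, 1, 0)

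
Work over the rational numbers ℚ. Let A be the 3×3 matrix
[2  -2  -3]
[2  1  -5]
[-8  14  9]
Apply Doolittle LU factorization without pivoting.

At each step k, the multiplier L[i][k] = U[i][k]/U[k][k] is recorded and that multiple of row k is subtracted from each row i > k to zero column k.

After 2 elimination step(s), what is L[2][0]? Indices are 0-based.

L[2][0] = -4

[col 0] pivot 2
  R1 -= 1*R0 → (0, 3, -2)  (L[1][0] := 1)
  R2 -= -4*R0 → (0, 6, -3)  (L[2][0] := -4)
[col 1] pivot 3
  R2 -= 2*R1 → (0, 0, 1)  (L[2][1] := 2)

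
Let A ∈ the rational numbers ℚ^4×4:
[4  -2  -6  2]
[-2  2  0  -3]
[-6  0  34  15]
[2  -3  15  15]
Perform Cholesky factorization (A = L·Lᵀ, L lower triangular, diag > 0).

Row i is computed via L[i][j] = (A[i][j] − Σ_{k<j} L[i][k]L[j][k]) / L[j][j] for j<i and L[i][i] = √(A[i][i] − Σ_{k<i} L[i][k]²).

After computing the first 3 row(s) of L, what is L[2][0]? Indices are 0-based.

Step 1: L[0][0] = √(4) = 2.
  L[1][0] = (-2) / L[0][0] = -1.
Step 2: L[1][1] = √(1) = 1.
  L[2][0] = (-6) / L[0][0] = -3.
  L[2][1] = (-3) / L[1][1] = -3.
Step 3: L[2][2] = √(16) = 4.

L[2][0] = -3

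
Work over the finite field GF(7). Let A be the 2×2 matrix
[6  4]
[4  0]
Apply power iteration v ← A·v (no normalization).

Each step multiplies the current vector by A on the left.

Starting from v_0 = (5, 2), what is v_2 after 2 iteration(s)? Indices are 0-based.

v_0 = (5, 2).
v_1 = A·v_0 = (3, 6).
v_2 = A·v_1 = (0, 5).

v_2 = (0, 5)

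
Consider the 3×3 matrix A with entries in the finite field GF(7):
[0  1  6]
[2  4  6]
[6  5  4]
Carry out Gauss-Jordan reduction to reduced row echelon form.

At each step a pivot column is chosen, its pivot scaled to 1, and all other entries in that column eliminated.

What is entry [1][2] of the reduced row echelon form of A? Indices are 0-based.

M[1][2] = 6

step 1: exchange rows 0,1
step 1: normalize row 0 (÷2) = (1, 2, 3)
  row 2: subtract 6×row0 = (0, 0, 0)
step 2: normalize row 1 (÷1) = (0, 1, 6)
  row 0: subtract 2×row1 = (1, 0, 5)
skip col 2 (zero from row 2)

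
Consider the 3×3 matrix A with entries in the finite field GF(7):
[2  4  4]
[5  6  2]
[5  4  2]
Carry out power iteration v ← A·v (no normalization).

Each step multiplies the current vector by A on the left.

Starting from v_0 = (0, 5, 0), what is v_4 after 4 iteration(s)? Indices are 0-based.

v_0 = (0, 5, 0).
v_1 = A·v_0 = (6, 2, 6).
v_2 = A·v_1 = (2, 5, 1).
v_3 = A·v_2 = (0, 0, 4).
v_4 = A·v_3 = (2, 1, 1).

v_4 = (2, 1, 1)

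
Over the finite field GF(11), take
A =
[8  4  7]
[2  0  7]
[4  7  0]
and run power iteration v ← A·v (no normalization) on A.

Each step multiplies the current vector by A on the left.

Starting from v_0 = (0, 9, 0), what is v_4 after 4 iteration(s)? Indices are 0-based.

v_0 = (0, 9, 0).
v_1 = A·v_0 = (3, 0, 8).
v_2 = A·v_1 = (3, 7, 1).
v_3 = A·v_2 = (4, 2, 6).
v_4 = A·v_3 = (5, 6, 8).

v_4 = (5, 6, 8)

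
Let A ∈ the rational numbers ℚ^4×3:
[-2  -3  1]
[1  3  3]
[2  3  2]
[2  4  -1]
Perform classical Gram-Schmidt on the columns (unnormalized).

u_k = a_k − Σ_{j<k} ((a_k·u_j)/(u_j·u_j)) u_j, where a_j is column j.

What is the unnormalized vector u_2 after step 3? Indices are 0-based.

Step 1: u_0 = a_0 = (-2, 1, 2, 2).
Step 2: u_1 = a_1 − (23/13)·u_0 = (7/13, 16/13, -7/13, 6/13).
Step 3: u_2 = a_2 − (3/13)·u_0 − (7/6)·u_1 = (5/6, 4/3, 13/6, -2).

u_2 = (5/6, 4/3, 13/6, -2)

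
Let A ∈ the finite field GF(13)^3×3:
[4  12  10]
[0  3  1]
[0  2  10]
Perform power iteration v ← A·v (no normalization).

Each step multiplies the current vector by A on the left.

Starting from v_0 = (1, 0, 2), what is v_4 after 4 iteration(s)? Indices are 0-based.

v_4 = (1, 0, 8)

v_0 = (1, 0, 2).
v_1 = A·v_0 = (11, 2, 7).
v_2 = A·v_1 = (8, 0, 9).
v_3 = A·v_2 = (5, 9, 12).
v_4 = A·v_3 = (1, 0, 8).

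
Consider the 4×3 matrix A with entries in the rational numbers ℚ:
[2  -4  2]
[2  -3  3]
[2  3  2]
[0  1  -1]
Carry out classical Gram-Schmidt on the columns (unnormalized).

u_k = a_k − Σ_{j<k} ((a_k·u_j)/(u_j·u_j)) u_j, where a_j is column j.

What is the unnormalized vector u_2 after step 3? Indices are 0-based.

Step 1: u_0 = a_0 = (2, 2, 2, 0).
Step 2: u_1 = a_1 − (-2/3)·u_0 = (-8/3, -5/3, 13/3, 1).
Step 3: u_2 = a_2 − (7/6)·u_0 − (-8/89)·u_1 = (-51/89, 46/89, 5/89, -81/89).

u_2 = (-51/89, 46/89, 5/89, -81/89)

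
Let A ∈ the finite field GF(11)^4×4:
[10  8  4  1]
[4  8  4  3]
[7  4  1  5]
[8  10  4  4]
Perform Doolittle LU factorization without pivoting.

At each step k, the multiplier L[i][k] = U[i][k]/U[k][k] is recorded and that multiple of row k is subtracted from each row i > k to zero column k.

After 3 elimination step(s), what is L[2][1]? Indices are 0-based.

L[2][1] = 7

[col 0] pivot 10
  R1 -= 7*R0 → (0, 7, 9, 7)  (L[1][0] := 7)
  R2 -= 4*R0 → (0, 5, 7, 1)  (L[2][0] := 4)
  R3 -= 3*R0 → (0, 8, 3, 1)  (L[3][0] := 3)
[col 1] pivot 7
  R2 -= 7*R1 → (0, 0, 10, 7)  (L[2][1] := 7)
  R3 -= 9*R1 → (0, 0, 10, 4)  (L[3][1] := 9)
[col 2] pivot 10
  R3 -= 1*R2 → (0, 0, 0, 8)  (L[3][2] := 1)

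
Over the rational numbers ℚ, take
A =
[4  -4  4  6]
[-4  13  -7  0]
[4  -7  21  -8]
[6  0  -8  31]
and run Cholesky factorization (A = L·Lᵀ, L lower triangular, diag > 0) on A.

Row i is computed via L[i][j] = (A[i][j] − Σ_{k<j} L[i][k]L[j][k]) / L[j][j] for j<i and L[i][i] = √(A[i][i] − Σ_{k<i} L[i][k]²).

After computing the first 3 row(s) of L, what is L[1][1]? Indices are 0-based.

Step 1: L[0][0] = √(4) = 2.
  L[1][0] = (-4) / L[0][0] = -2.
Step 2: L[1][1] = √(9) = 3.
  L[2][0] = (4) / L[0][0] = 2.
  L[2][1] = (-3) / L[1][1] = -1.
Step 3: L[2][2] = √(16) = 4.

L[1][1] = 3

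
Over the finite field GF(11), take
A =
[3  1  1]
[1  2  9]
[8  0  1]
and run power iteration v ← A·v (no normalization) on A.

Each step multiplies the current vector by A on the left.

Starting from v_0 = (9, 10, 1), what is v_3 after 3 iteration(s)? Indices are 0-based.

v_0 = (9, 10, 1).
v_1 = A·v_0 = (5, 5, 7).
v_2 = A·v_1 = (5, 1, 3).
v_3 = A·v_2 = (8, 1, 10).

v_3 = (8, 1, 10)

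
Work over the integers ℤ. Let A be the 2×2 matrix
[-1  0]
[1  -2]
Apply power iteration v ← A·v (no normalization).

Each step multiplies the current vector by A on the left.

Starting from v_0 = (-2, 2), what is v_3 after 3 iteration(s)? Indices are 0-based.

v_3 = (2, -30)

v_0 = (-2, 2).
v_1 = A·v_0 = (2, -6).
v_2 = A·v_1 = (-2, 14).
v_3 = A·v_2 = (2, -30).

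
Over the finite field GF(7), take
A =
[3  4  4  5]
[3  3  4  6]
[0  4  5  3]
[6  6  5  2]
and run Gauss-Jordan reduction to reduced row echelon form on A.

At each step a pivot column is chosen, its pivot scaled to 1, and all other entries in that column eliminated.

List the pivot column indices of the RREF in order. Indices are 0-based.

pivot columns: 0, 1, 2, 3

pivot(0,0)=3: scale R0 → (1, 6, 6, 4)
  clear (1,0): R1 −= (3)R0 → (0, 6, 0, 1)
  clear (3,0): R3 −= (6)R0 → (0, 5, 4, 6)
pivot(1,1)=6: scale R1 → (0, 1, 0, 6)
  clear (0,1): R0 −= (6)R1 → (1, 0, 6, 3)
  clear (2,1): R2 −= (4)R1 → (0, 0, 5, 0)
  clear (3,1): R3 −= (5)R1 → (0, 0, 4, 4)
pivot(2,2)=5: scale R2 → (0, 0, 1, 0)
  clear (0,2): R0 −= (6)R2 → (1, 0, 0, 3)
  clear (3,2): R3 −= (4)R2 → (0, 0, 0, 4)
pivot(3,3)=4: scale R3 → (0, 0, 0, 1)
  clear (0,3): R0 −= (3)R3 → (1, 0, 0, 0)
  clear (1,3): R1 −= (6)R3 → (0, 1, 0, 0)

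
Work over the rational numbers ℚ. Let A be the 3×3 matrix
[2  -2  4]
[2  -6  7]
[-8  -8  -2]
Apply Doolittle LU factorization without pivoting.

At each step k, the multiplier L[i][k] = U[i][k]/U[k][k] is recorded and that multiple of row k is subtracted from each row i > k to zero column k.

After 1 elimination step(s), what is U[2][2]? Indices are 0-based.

[col 0] pivot 2
  R1 -= 1*R0 → (0, -4, 3)  (L[1][0] := 1)
  R2 -= -4*R0 → (0, -16, 14)  (L[2][0] := -4)

U[2][2] = 14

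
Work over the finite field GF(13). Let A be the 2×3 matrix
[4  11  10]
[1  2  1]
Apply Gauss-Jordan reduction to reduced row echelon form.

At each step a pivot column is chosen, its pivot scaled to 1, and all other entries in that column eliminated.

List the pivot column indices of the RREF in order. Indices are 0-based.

[1] R0 /= 4  ⇒  (1, 6, 9)
     R1 -= 1·R0  ⇒  (0, 9, 5)
[2] R1 /= 9  ⇒  (0, 1, 2)
     R0 -= 6·R1  ⇒  (1, 0, 10)

pivot columns: 0, 1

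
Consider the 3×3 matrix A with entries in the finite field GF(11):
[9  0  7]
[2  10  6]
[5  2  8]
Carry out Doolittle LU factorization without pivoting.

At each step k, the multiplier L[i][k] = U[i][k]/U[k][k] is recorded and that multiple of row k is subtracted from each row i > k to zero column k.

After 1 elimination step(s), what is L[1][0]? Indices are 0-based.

L[1][0] = 10

k=0: U[0][0]=9
  eliminate (1,0): mult=10, new row 1: (0, 10, 2); set L[1][0]=10
  eliminate (2,0): mult=3, new row 2: (0, 2, 9); set L[2][0]=3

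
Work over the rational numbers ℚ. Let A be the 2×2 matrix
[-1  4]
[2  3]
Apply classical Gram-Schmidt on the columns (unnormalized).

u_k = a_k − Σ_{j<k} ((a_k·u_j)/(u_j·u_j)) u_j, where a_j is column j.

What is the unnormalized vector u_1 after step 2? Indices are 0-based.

u_1 = (22/5, 11/5)

Step 1: u_0 = a_0 = (-1, 2).
Step 2: u_1 = a_1 − (2/5)·u_0 = (22/5, 11/5).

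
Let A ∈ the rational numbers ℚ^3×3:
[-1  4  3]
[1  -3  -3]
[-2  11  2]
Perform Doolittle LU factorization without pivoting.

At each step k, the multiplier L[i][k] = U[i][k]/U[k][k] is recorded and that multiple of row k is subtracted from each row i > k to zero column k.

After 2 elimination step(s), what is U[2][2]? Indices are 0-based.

[col 0] pivot -1
  R1 -= -1*R0 → (0, 1, 0)  (L[1][0] := -1)
  R2 -= 2*R0 → (0, 3, -4)  (L[2][0] := 2)
[col 1] pivot 1
  R2 -= 3*R1 → (0, 0, -4)  (L[2][1] := 3)

U[2][2] = -4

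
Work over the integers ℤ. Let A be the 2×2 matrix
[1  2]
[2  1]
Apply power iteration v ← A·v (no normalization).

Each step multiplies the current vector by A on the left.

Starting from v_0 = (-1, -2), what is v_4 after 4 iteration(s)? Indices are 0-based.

v_4 = (-121, -122)

v_0 = (-1, -2).
v_1 = A·v_0 = (-5, -4).
v_2 = A·v_1 = (-13, -14).
v_3 = A·v_2 = (-41, -40).
v_4 = A·v_3 = (-121, -122).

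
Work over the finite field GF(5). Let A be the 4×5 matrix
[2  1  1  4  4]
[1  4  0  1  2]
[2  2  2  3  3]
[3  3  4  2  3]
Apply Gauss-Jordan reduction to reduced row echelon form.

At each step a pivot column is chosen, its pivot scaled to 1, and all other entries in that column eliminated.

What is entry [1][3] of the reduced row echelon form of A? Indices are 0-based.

[1] R0 /= 2  ⇒  (1, 3, 3, 2, 2)
     R1 -= 1·R0  ⇒  (0, 1, 2, 4, 0)
     R2 -= 2·R0  ⇒  (0, 1, 1, 4, 4)
     R3 -= 3·R0  ⇒  (0, 4, 0, 1, 2)
[2] R1 /= 1  ⇒  (0, 1, 2, 4, 0)
     R0 -= 3·R1  ⇒  (1, 0, 2, 0, 2)
     R2 -= 1·R1  ⇒  (0, 0, 4, 0, 4)
     R3 -= 4·R1  ⇒  (0, 0, 2, 0, 2)
[3] R2 /= 4  ⇒  (0, 0, 1, 0, 1)
     R0 -= 2·R2  ⇒  (1, 0, 0, 0, 0)
     R1 -= 2·R2  ⇒  (0, 1, 0, 4, 3)
     R3 -= 2·R2  ⇒  (0, 0, 0, 0, 0)
column 3 empty below row 3
column 4 empty below row 3

M[1][3] = 4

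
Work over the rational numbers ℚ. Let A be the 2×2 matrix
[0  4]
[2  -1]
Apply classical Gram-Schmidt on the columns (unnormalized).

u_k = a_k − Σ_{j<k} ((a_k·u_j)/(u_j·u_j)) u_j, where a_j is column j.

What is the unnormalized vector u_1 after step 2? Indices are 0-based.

Step 1: u_0 = a_0 = (0, 2).
Step 2: u_1 = a_1 − (-1/2)·u_0 = (4, 0).

u_1 = (4, 0)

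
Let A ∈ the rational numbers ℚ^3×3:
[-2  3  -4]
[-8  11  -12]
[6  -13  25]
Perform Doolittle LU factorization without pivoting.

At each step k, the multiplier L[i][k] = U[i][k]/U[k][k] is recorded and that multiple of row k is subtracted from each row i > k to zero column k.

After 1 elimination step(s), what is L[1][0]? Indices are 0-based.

L[1][0] = 4

[col 0] pivot -2
  R1 -= 4*R0 → (0, -1, 4)  (L[1][0] := 4)
  R2 -= -3*R0 → (0, -4, 13)  (L[2][0] := -3)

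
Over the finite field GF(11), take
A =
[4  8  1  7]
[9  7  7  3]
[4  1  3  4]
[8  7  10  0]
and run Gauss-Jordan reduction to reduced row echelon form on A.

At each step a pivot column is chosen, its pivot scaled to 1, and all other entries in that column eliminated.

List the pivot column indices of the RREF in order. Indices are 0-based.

pivot(0,0)=4: scale R0 → (1, 2, 3, 10)
  clear (1,0): R1 −= (9)R0 → (0, 0, 2, 1)
  clear (2,0): R2 −= (4)R0 → (0, 4, 2, 8)
  clear (3,0): R3 −= (8)R0 → (0, 2, 8, 8)
pivot(1,1): swap R1↔R2
pivot(1,1)=4: scale R1 → (0, 1, 6, 2)
  clear (0,1): R0 −= (2)R1 → (1, 0, 2, 6)
  clear (3,1): R3 −= (2)R1 → (0, 0, 7, 4)
pivot(2,2)=2: scale R2 → (0, 0, 1, 6)
  clear (0,2): R0 −= (2)R2 → (1, 0, 0, 5)
  clear (1,2): R1 −= (6)R2 → (0, 1, 0, 10)
  clear (3,2): R3 −= (7)R2 → (0, 0, 0, 6)
pivot(3,3)=6: scale R3 → (0, 0, 0, 1)
  clear (0,3): R0 −= (5)R3 → (1, 0, 0, 0)
  clear (1,3): R1 −= (10)R3 → (0, 1, 0, 0)
  clear (2,3): R2 −= (6)R3 → (0, 0, 1, 0)

pivot columns: 0, 1, 2, 3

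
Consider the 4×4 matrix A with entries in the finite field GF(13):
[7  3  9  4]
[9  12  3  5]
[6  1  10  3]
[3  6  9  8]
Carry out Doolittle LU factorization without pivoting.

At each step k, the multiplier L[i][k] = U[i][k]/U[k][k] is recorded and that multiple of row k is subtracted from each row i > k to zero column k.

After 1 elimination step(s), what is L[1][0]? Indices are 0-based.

L[1][0] = 5

k=0: U[0][0]=7
  eliminate (1,0): mult=5, new row 1: (0, 10, 10, 11); set L[1][0]=5
  eliminate (2,0): mult=12, new row 2: (0, 4, 6, 7); set L[2][0]=12
  eliminate (3,0): mult=6, new row 3: (0, 1, 7, 10); set L[3][0]=6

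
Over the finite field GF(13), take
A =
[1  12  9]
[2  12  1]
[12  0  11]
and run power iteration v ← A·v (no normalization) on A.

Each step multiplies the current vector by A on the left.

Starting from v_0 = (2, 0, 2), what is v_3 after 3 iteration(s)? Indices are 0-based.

v_3 = (3, 1, 4)

v_0 = (2, 0, 2).
v_1 = A·v_0 = (7, 6, 7).
v_2 = A·v_1 = (12, 2, 5).
v_3 = A·v_2 = (3, 1, 4).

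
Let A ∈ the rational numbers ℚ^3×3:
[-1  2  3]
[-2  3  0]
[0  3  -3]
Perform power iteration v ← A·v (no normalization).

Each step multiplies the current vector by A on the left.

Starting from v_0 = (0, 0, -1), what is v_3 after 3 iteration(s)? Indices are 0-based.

v_3 = (-27, -6, 45)

v_0 = (0, 0, -1).
v_1 = A·v_0 = (-3, 0, 3).
v_2 = A·v_1 = (12, 6, -9).
v_3 = A·v_2 = (-27, -6, 45).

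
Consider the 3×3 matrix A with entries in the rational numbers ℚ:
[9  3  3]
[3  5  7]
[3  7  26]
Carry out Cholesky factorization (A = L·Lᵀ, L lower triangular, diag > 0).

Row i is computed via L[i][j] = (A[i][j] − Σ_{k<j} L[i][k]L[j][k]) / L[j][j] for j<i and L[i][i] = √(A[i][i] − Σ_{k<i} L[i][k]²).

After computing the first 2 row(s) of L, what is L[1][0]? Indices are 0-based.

Step 1: L[0][0] = √(9) = 3.
  L[1][0] = (3) / L[0][0] = 1.
Step 2: L[1][1] = √(4) = 2.

L[1][0] = 1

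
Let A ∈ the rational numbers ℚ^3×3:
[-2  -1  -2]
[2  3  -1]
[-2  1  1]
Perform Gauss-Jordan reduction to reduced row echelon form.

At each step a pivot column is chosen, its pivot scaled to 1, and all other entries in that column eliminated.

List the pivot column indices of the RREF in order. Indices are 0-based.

step 1: normalize row 0 (÷-2) = (1, 1/2, 1)
  row 1: subtract 2×row0 = (0, 2, -3)
  row 2: subtract -2×row0 = (0, 2, 3)
step 2: normalize row 1 (÷2) = (0, 1, -3/2)
  row 0: subtract 1/2×row1 = (1, 0, 7/4)
  row 2: subtract 2×row1 = (0, 0, 6)
step 3: normalize row 2 (÷6) = (0, 0, 1)
  row 0: subtract 7/4×row2 = (1, 0, 0)
  row 1: subtract -3/2×row2 = (0, 1, 0)

pivot columns: 0, 1, 2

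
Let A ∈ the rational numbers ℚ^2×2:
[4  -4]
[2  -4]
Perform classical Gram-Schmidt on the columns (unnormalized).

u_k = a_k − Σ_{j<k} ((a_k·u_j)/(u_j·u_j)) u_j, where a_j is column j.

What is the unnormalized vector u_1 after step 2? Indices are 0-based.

Step 1: u_0 = a_0 = (4, 2).
Step 2: u_1 = a_1 − (-6/5)·u_0 = (4/5, -8/5).

u_1 = (4/5, -8/5)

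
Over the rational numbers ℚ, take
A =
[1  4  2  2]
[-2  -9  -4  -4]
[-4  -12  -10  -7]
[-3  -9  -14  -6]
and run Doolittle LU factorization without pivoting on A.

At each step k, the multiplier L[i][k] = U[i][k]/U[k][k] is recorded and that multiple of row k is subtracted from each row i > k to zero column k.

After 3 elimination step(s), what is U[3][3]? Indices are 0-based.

U[3][3] = -4

k=0: U[0][0]=1
  eliminate (1,0): mult=-2, new row 1: (0, -1, 0, 0); set L[1][0]=-2
  eliminate (2,0): mult=-4, new row 2: (0, 4, -2, 1); set L[2][0]=-4
  eliminate (3,0): mult=-3, new row 3: (0, 3, -8, 0); set L[3][0]=-3
k=1: U[1][1]=-1
  eliminate (2,1): mult=-4, new row 2: (0, 0, -2, 1); set L[2][1]=-4
  eliminate (3,1): mult=-3, new row 3: (0, 0, -8, 0); set L[3][1]=-3
k=2: U[2][2]=-2
  eliminate (3,2): mult=4, new row 3: (0, 0, 0, -4); set L[3][2]=4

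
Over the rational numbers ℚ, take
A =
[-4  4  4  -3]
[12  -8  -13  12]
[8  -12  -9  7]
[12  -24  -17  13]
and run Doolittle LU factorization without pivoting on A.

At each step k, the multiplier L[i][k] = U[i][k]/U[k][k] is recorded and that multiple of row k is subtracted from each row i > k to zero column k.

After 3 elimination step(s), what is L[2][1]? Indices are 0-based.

[col 0] pivot -4
  R1 -= -3*R0 → (0, 4, -1, 3)  (L[1][0] := -3)
  R2 -= -2*R0 → (0, -4, -1, 1)  (L[2][0] := -2)
  R3 -= -3*R0 → (0, -12, -5, 4)  (L[3][0] := -3)
[col 1] pivot 4
  R2 -= -1*R1 → (0, 0, -2, 4)  (L[2][1] := -1)
  R3 -= -3*R1 → (0, 0, -8, 13)  (L[3][1] := -3)
[col 2] pivot -2
  R3 -= 4*R2 → (0, 0, 0, -3)  (L[3][2] := 4)

L[2][1] = -1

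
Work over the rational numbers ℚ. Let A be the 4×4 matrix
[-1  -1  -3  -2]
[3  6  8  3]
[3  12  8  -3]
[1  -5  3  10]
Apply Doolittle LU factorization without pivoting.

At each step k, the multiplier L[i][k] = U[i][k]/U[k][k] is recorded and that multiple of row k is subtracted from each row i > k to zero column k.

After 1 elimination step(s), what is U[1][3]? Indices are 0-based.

[col 0] pivot -1
  R1 -= -3*R0 → (0, 3, -1, -3)  (L[1][0] := -3)
  R2 -= -3*R0 → (0, 9, -1, -9)  (L[2][0] := -3)
  R3 -= -1*R0 → (0, -6, 0, 8)  (L[3][0] := -1)

U[1][3] = -3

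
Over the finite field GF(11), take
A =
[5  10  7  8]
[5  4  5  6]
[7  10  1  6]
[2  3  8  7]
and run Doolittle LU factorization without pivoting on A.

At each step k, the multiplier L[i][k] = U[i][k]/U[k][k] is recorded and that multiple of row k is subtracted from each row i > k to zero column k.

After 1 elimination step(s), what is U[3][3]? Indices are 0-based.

Step 1: pivot at (0,0) is 5.
  row1 ← row1 − (1)·row0  ⇒  L[1][0]=1, U row1=(0, 5, 9, 9)
  row2 ← row2 − (8)·row0  ⇒  L[2][0]=8, U row2=(0, 7, 0, 8)
  row3 ← row3 − (7)·row0  ⇒  L[3][0]=7, U row3=(0, 10, 3, 6)

U[3][3] = 6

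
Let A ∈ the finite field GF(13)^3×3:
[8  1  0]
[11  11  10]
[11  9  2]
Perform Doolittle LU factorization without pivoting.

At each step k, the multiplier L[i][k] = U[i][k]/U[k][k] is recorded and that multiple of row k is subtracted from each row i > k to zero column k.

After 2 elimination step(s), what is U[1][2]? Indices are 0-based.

U[1][2] = 10

k=0: U[0][0]=8
  eliminate (1,0): mult=3, new row 1: (0, 8, 10); set L[1][0]=3
  eliminate (2,0): mult=3, new row 2: (0, 6, 2); set L[2][0]=3
k=1: U[1][1]=8
  eliminate (2,1): mult=4, new row 2: (0, 0, 1); set L[2][1]=4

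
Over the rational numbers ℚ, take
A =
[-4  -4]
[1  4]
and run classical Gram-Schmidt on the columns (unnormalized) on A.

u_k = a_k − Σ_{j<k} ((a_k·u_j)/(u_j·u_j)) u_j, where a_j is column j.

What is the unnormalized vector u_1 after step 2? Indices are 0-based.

u_1 = (12/17, 48/17)

Step 1: u_0 = a_0 = (-4, 1).
Step 2: u_1 = a_1 − (20/17)·u_0 = (12/17, 48/17).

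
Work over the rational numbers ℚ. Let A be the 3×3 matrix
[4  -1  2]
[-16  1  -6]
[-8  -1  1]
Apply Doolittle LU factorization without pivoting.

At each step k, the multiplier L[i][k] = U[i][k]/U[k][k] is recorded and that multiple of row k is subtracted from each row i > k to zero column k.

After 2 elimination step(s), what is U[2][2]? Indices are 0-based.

k=0: U[0][0]=4
  eliminate (1,0): mult=-4, new row 1: (0, -3, 2); set L[1][0]=-4
  eliminate (2,0): mult=-2, new row 2: (0, -3, 5); set L[2][0]=-2
k=1: U[1][1]=-3
  eliminate (2,1): mult=1, new row 2: (0, 0, 3); set L[2][1]=1

U[2][2] = 3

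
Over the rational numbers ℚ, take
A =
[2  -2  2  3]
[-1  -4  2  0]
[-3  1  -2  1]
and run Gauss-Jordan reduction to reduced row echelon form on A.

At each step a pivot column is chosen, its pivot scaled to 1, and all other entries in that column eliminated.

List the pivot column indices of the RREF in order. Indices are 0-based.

pivot columns: 0, 1, 2

step 1: normalize row 0 (÷2) = (1, -1, 1, 3/2)
  row 1: subtract -1×row0 = (0, -5, 3, 3/2)
  row 2: subtract -3×row0 = (0, -2, 1, 11/2)
step 2: normalize row 1 (÷-5) = (0, 1, -3/5, -3/10)
  row 0: subtract -1×row1 = (1, 0, 2/5, 6/5)
  row 2: subtract -2×row1 = (0, 0, -1/5, 49/10)
step 3: normalize row 2 (÷-1/5) = (0, 0, 1, -49/2)
  row 0: subtract 2/5×row2 = (1, 0, 0, 11)
  row 1: subtract -3/5×row2 = (0, 1, 0, -15)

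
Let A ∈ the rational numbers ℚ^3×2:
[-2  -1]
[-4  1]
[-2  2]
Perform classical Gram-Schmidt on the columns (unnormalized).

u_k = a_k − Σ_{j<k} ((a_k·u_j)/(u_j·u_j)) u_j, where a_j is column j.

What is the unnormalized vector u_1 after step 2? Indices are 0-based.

Step 1: u_0 = a_0 = (-2, -4, -2).
Step 2: u_1 = a_1 − (-1/4)·u_0 = (-3/2, 0, 3/2).

u_1 = (-3/2, 0, 3/2)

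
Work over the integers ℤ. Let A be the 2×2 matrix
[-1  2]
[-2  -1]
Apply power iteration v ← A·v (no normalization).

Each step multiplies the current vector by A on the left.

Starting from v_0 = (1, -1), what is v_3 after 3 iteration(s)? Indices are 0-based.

v_3 = (13, -9)

v_0 = (1, -1).
v_1 = A·v_0 = (-3, -1).
v_2 = A·v_1 = (1, 7).
v_3 = A·v_2 = (13, -9).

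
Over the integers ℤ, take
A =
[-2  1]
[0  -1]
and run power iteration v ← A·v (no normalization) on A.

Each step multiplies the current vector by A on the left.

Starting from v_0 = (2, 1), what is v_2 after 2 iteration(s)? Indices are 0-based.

v_2 = (5, 1)

v_0 = (2, 1).
v_1 = A·v_0 = (-3, -1).
v_2 = A·v_1 = (5, 1).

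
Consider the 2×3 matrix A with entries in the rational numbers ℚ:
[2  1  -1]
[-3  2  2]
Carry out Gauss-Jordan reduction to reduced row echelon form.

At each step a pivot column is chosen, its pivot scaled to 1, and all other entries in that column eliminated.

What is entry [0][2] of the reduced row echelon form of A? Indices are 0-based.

M[0][2] = -4/7

[1] R0 /= 2  ⇒  (1, 1/2, -1/2)
     R1 -= -3·R0  ⇒  (0, 7/2, 1/2)
[2] R1 /= 7/2  ⇒  (0, 1, 1/7)
     R0 -= 1/2·R1  ⇒  (1, 0, -4/7)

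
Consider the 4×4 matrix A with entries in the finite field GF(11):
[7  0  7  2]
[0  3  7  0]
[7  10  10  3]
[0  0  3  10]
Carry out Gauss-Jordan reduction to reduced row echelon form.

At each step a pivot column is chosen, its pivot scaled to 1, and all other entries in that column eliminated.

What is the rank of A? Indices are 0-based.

rank = 4

pivot(0,0)=7: scale R0 → (1, 0, 1, 5)
  clear (2,0): R2 −= (7)R0 → (0, 10, 3, 1)
pivot(1,1)=3: scale R1 → (0, 1, 6, 0)
  clear (2,1): R2 −= (10)R1 → (0, 0, 9, 1)
pivot(2,2)=9: scale R2 → (0, 0, 1, 5)
  clear (0,2): R0 −= (1)R2 → (1, 0, 0, 0)
  clear (1,2): R1 −= (6)R2 → (0, 1, 0, 3)
  clear (3,2): R3 −= (3)R2 → (0, 0, 0, 6)
pivot(3,3)=6: scale R3 → (0, 0, 0, 1)
  clear (1,3): R1 −= (3)R3 → (0, 1, 0, 0)
  clear (2,3): R2 −= (5)R3 → (0, 0, 1, 0)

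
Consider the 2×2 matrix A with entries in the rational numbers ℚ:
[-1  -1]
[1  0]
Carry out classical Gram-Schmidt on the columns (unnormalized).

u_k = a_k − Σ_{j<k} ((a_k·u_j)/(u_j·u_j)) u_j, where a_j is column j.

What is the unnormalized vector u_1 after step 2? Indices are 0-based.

u_1 = (-1/2, -1/2)

Step 1: u_0 = a_0 = (-1, 1).
Step 2: u_1 = a_1 − (1/2)·u_0 = (-1/2, -1/2).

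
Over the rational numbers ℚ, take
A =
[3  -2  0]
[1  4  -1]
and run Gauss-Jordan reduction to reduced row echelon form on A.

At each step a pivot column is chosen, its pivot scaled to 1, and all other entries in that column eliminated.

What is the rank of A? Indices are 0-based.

step 1: normalize row 0 (÷3) = (1, -2/3, 0)
  row 1: subtract 1×row0 = (0, 14/3, -1)
step 2: normalize row 1 (÷14/3) = (0, 1, -3/14)
  row 0: subtract -2/3×row1 = (1, 0, -1/7)

rank = 2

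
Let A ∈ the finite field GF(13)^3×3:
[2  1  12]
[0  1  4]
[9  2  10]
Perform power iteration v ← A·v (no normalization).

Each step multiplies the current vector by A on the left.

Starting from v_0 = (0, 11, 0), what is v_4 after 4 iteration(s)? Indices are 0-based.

v_0 = (0, 11, 0).
v_1 = A·v_0 = (11, 11, 9).
v_2 = A·v_1 = (11, 8, 3).
v_3 = A·v_2 = (1, 7, 2).
v_4 = A·v_3 = (7, 2, 4).

v_4 = (7, 2, 4)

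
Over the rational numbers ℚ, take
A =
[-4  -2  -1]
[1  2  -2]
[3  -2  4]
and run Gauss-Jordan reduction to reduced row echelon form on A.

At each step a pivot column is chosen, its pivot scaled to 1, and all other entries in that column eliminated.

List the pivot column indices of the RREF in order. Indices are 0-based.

pivot columns: 0, 1, 2

[1] R0 /= -4  ⇒  (1, 1/2, 1/4)
     R1 -= 1·R0  ⇒  (0, 3/2, -9/4)
     R2 -= 3·R0  ⇒  (0, -7/2, 13/4)
[2] R1 /= 3/2  ⇒  (0, 1, -3/2)
     R0 -= 1/2·R1  ⇒  (1, 0, 1)
     R2 -= -7/2·R1  ⇒  (0, 0, -2)
[3] R2 /= -2  ⇒  (0, 0, 1)
     R0 -= 1·R2  ⇒  (1, 0, 0)
     R1 -= -3/2·R2  ⇒  (0, 1, 0)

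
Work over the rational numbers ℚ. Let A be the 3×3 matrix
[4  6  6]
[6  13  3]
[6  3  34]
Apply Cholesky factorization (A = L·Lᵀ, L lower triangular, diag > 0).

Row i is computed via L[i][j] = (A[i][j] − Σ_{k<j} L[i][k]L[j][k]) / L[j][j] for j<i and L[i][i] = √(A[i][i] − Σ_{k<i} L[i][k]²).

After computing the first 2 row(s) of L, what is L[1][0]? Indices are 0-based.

L[1][0] = 3

Step 1: L[0][0] = √(4) = 2.
  L[1][0] = (6) / L[0][0] = 3.
Step 2: L[1][1] = √(4) = 2.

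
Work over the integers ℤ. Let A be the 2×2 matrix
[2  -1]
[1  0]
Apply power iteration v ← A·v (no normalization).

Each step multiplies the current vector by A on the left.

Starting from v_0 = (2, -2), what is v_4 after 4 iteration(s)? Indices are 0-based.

v_4 = (18, 14)

v_0 = (2, -2).
v_1 = A·v_0 = (6, 2).
v_2 = A·v_1 = (10, 6).
v_3 = A·v_2 = (14, 10).
v_4 = A·v_3 = (18, 14).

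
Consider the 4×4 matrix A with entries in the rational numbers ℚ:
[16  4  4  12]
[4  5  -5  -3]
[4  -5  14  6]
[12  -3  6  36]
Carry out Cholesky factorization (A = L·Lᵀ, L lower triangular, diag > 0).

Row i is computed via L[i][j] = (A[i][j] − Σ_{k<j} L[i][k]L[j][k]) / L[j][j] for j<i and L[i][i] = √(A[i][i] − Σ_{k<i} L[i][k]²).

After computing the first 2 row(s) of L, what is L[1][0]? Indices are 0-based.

L[1][0] = 1

Step 1: L[0][0] = √(16) = 4.
  L[1][0] = (4) / L[0][0] = 1.
Step 2: L[1][1] = √(4) = 2.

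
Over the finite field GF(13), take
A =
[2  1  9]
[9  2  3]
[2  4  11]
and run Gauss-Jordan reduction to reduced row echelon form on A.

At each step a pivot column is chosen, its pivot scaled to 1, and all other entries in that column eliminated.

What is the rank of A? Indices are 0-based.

[1] R0 /= 2  ⇒  (1, 7, 11)
     R1 -= 9·R0  ⇒  (0, 4, 8)
     R2 -= 2·R0  ⇒  (0, 3, 2)
[2] R1 /= 4  ⇒  (0, 1, 2)
     R0 -= 7·R1  ⇒  (1, 0, 10)
     R2 -= 3·R1  ⇒  (0, 0, 9)
[3] R2 /= 9  ⇒  (0, 0, 1)
     R0 -= 10·R2  ⇒  (1, 0, 0)
     R1 -= 2·R2  ⇒  (0, 1, 0)

rank = 3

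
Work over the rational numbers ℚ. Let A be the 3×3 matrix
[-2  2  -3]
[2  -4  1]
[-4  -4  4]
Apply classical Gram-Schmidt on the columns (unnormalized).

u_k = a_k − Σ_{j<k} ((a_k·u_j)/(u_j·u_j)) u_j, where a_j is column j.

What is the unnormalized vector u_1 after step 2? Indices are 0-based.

u_1 = (7/3, -13/3, -10/3)

Step 1: u_0 = a_0 = (-2, 2, -4).
Step 2: u_1 = a_1 − (1/6)·u_0 = (7/3, -13/3, -10/3).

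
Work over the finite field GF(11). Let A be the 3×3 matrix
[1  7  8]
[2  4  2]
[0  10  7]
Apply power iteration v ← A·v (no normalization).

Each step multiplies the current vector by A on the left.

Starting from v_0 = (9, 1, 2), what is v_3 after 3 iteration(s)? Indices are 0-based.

v_0 = (9, 1, 2).
v_1 = A·v_0 = (10, 4, 2).
v_2 = A·v_1 = (10, 7, 10).
v_3 = A·v_2 = (7, 2, 8).

v_3 = (7, 2, 8)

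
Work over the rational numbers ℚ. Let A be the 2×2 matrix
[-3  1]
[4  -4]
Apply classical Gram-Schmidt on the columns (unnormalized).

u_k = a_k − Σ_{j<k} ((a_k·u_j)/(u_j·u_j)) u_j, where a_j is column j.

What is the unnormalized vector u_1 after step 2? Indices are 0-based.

Step 1: u_0 = a_0 = (-3, 4).
Step 2: u_1 = a_1 − (-19/25)·u_0 = (-32/25, -24/25).

u_1 = (-32/25, -24/25)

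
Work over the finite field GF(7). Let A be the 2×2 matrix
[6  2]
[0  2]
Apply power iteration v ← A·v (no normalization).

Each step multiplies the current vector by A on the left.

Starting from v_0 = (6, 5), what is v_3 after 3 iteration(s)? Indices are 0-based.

v_3 = (3, 5)

v_0 = (6, 5).
v_1 = A·v_0 = (4, 3).
v_2 = A·v_1 = (2, 6).
v_3 = A·v_2 = (3, 5).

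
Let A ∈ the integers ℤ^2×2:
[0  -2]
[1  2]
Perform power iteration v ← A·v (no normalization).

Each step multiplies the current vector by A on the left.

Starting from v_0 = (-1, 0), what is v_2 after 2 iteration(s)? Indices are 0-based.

v_2 = (2, -2)

v_0 = (-1, 0).
v_1 = A·v_0 = (0, -1).
v_2 = A·v_1 = (2, -2).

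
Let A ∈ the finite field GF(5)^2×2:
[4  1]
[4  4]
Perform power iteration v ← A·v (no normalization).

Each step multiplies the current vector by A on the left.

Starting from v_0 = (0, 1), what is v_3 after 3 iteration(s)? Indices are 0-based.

v_3 = (2, 2)

v_0 = (0, 1).
v_1 = A·v_0 = (1, 4).
v_2 = A·v_1 = (3, 0).
v_3 = A·v_2 = (2, 2).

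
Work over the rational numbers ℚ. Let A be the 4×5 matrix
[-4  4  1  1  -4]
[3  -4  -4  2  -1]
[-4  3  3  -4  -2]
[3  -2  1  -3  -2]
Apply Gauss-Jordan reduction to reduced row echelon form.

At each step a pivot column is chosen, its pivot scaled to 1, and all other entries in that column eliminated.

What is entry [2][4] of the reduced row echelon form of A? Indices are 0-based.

M[2][4] = 89/12

[1] R0 /= -4  ⇒  (1, -1, -1/4, -1/4, 1)
     R1 -= 3·R0  ⇒  (0, -1, -13/4, 11/4, -4)
     R2 -= -4·R0  ⇒  (0, -1, 2, -5, 2)
     R3 -= 3·R0  ⇒  (0, 1, 7/4, -9/4, -5)
[2] R1 /= -1  ⇒  (0, 1, 13/4, -11/4, 4)
     R0 -= -1·R1  ⇒  (1, 0, 3, -3, 5)
     R2 -= -1·R1  ⇒  (0, 0, 21/4, -31/4, 6)
     R3 -= 1·R1  ⇒  (0, 0, -3/2, 1/2, -9)
[3] R2 /= 21/4  ⇒  (0, 0, 1, -31/21, 8/7)
     R0 -= 3·R2  ⇒  (1, 0, 0, 10/7, 11/7)
     R1 -= 13/4·R2  ⇒  (0, 1, 0, 43/21, 2/7)
     R3 -= -3/2·R2  ⇒  (0, 0, 0, -12/7, -51/7)
[4] R3 /= -12/7  ⇒  (0, 0, 0, 1, 17/4)
     R0 -= 10/7·R3  ⇒  (1, 0, 0, 0, -9/2)
     R1 -= 43/21·R3  ⇒  (0, 1, 0, 0, -101/12)
     R2 -= -31/21·R3  ⇒  (0, 0, 1, 0, 89/12)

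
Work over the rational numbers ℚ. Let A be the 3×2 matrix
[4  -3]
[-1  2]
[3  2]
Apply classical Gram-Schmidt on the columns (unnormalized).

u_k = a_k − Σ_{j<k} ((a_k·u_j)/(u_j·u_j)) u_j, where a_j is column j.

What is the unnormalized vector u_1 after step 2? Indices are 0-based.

Step 1: u_0 = a_0 = (4, -1, 3).
Step 2: u_1 = a_1 − (-4/13)·u_0 = (-23/13, 22/13, 38/13).

u_1 = (-23/13, 22/13, 38/13)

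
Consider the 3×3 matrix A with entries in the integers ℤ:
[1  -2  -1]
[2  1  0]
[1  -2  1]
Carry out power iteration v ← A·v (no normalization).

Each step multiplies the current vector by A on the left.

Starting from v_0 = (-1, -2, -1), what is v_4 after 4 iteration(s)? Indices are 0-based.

v_4 = (-76, 0, -44)

v_0 = (-1, -2, -1).
v_1 = A·v_0 = (4, -4, 2).
v_2 = A·v_1 = (10, 4, 14).
v_3 = A·v_2 = (-12, 24, 16).
v_4 = A·v_3 = (-76, 0, -44).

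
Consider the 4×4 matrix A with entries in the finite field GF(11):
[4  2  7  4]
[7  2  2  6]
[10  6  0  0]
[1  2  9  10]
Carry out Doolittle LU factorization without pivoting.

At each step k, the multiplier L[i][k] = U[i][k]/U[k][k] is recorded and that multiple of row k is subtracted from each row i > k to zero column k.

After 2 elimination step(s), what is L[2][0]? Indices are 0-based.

[col 0] pivot 4
  R1 -= 10*R0 → (0, 4, 9, 10)  (L[1][0] := 10)
  R2 -= 8*R0 → (0, 1, 10, 1)  (L[2][0] := 8)
  R3 -= 3*R0 → (0, 7, 10, 9)  (L[3][0] := 3)
[col 1] pivot 4
  R2 -= 3*R1 → (0, 0, 5, 4)  (L[2][1] := 3)
  R3 -= 10*R1 → (0, 0, 8, 8)  (L[3][1] := 10)

L[2][0] = 8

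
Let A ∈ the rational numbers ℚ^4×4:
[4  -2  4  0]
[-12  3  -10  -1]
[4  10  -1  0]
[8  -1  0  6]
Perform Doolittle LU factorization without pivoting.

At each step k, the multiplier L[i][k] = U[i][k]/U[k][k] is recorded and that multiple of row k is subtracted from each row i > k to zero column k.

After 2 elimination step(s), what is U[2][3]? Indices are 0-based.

U[2][3] = -4

[col 0] pivot 4
  R1 -= -3*R0 → (0, -3, 2, -1)  (L[1][0] := -3)
  R2 -= 1*R0 → (0, 12, -5, 0)  (L[2][0] := 1)
  R3 -= 2*R0 → (0, 3, -8, 6)  (L[3][0] := 2)
[col 1] pivot -3
  R2 -= -4*R1 → (0, 0, 3, -4)  (L[2][1] := -4)
  R3 -= -1*R1 → (0, 0, -6, 5)  (L[3][1] := -1)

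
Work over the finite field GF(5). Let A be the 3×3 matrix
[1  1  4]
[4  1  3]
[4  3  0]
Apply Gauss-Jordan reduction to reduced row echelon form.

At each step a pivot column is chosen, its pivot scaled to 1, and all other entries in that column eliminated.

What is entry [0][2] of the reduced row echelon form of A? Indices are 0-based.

[1] R0 /= 1  ⇒  (1, 1, 4)
     R1 -= 4·R0  ⇒  (0, 2, 2)
     R2 -= 4·R0  ⇒  (0, 4, 4)
[2] R1 /= 2  ⇒  (0, 1, 1)
     R0 -= 1·R1  ⇒  (1, 0, 3)
     R2 -= 4·R1  ⇒  (0, 0, 0)
column 2 empty below row 2

M[0][2] = 3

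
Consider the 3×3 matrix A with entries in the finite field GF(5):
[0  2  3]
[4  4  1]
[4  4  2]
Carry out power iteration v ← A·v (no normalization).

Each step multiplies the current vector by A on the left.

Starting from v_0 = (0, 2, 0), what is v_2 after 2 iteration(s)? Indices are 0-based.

v_2 = (0, 1, 4)

v_0 = (0, 2, 0).
v_1 = A·v_0 = (4, 3, 3).
v_2 = A·v_1 = (0, 1, 4).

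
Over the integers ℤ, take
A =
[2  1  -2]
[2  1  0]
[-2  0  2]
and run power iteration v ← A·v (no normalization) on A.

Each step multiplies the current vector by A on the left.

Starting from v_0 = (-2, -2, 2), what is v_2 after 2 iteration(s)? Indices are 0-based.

v_2 = (-42, -26, 36)

v_0 = (-2, -2, 2).
v_1 = A·v_0 = (-10, -6, 8).
v_2 = A·v_1 = (-42, -26, 36).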